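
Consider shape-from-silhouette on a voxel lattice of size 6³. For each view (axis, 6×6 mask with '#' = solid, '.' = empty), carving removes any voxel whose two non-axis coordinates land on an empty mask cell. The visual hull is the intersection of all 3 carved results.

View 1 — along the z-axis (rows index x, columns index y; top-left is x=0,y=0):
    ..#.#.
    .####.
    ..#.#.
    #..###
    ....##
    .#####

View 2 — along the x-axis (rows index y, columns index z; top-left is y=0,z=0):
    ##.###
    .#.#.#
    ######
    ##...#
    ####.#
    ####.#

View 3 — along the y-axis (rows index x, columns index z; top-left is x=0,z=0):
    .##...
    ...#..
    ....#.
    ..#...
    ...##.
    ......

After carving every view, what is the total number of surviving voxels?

|visual hull| = 12

start: 6×6×6 = 216 voxels
step 1: project along z, AND mask (19/36) → |grid| = 114
step 2: project along x, AND mask (27/36) → |grid| = 89
step 3: project along y, AND mask (7/36) → |grid| = 12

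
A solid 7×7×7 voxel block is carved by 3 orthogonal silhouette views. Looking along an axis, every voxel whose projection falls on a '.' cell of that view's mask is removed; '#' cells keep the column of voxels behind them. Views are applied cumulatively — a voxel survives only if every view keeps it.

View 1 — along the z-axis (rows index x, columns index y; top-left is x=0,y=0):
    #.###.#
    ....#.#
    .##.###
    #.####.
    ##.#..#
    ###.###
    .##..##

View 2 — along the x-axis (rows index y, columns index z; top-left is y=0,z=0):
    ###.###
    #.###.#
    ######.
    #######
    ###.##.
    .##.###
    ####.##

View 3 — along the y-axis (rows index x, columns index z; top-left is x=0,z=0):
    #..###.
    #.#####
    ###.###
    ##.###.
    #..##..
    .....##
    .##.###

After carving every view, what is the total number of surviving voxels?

voxel count = 106

full grid |V| = 343
step 1: project along z, AND mask (31/49) → |grid| = 217
step 2: project along x, AND mask (40/49) → |grid| = 176
step 3: project along y, AND mask (31/49) → |grid| = 106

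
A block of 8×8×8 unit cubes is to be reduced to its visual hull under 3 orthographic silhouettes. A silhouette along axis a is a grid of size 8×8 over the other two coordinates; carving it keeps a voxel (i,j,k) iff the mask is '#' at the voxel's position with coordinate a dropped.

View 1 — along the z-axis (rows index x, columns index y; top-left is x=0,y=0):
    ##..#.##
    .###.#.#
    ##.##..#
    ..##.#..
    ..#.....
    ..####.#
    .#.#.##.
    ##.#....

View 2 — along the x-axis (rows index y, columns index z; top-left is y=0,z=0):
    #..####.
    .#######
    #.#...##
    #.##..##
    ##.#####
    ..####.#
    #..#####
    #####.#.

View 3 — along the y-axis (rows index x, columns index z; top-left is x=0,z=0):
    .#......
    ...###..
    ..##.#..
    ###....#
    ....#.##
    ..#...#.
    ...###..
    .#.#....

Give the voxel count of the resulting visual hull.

start: 8×8×8 = 512 voxels
carve view 1 (along z, XY-mask fill 31/64): 248 voxels remain
carve view 2 (along x, YZ-mask fill 45/64): 173 voxels remain
carve view 3 (along y, XZ-mask fill 21/64): 55 voxels remain

voxel count = 55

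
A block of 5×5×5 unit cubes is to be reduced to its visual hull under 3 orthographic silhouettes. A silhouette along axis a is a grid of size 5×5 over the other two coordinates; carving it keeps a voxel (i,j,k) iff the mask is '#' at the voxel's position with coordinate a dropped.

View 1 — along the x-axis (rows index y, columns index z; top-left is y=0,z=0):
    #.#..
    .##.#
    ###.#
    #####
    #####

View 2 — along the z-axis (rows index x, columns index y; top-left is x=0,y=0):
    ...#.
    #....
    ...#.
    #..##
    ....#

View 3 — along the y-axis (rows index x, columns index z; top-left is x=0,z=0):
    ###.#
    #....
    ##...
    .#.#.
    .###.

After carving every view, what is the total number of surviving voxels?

voxel count = 14

start: 5×5×5 = 125 voxels
step 1: project along x, AND mask (19/25) → |grid| = 95
step 2: project along z, AND mask (7/25) → |grid| = 29
step 3: project along y, AND mask (12/25) → |grid| = 14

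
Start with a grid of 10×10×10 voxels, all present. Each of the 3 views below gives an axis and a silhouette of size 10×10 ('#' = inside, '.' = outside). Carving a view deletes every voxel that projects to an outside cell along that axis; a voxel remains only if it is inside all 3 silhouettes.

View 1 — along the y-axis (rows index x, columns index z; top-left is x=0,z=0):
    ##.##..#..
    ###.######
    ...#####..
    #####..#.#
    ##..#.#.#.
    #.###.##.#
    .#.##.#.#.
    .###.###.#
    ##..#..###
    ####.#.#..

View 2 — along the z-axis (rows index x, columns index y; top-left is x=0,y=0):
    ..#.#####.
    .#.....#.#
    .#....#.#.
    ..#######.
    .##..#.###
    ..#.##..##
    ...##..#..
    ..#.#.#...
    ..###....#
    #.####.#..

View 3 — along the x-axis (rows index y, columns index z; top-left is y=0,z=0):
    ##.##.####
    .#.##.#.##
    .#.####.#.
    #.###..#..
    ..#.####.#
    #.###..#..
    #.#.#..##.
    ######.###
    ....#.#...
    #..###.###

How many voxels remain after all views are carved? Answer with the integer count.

full grid |V| = 1000
step 1: project along y, AND mask (62/100) → |grid| = 620
step 2: project along z, AND mask (46/100) → |grid| = 282
step 3: project along x, AND mask (59/100) → |grid| = 169

|visual hull| = 169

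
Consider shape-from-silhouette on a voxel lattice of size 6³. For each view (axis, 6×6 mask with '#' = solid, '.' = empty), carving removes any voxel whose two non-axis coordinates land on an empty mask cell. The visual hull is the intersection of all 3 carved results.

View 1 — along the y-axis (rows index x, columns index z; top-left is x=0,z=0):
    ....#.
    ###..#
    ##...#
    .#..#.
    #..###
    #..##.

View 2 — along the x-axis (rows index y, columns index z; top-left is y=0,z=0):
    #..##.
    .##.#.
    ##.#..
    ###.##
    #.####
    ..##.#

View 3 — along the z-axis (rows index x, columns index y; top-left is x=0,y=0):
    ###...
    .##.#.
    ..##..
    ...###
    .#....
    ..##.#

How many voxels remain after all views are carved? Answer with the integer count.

remaining voxels: 23

initial block: 6^3 = 216
  1. axis=1 (XZ plane), |mask|=17  ⇒  voxels=102
  2. axis=0 (YZ plane), |mask|=22  ⇒  voxels=62
  3. axis=2 (XY plane), |mask|=15  ⇒  voxels=23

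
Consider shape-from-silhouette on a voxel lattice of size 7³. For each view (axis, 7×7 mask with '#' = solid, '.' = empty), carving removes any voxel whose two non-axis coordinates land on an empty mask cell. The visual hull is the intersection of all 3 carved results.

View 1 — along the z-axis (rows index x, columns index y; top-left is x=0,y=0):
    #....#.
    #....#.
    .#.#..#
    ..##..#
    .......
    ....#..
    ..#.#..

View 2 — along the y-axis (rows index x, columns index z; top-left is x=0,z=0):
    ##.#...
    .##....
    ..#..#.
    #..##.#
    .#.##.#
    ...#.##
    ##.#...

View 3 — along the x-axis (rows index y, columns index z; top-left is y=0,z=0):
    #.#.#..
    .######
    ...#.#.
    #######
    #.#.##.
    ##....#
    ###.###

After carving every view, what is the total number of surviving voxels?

remaining voxels: 22

initial block: 7^3 = 343
V1 z: intersect with XY mask (13 set) -- 91 left
V2 y: intersect with XZ mask (21 set) -- 37 left
V3 x: intersect with YZ mask (31 set) -- 22 left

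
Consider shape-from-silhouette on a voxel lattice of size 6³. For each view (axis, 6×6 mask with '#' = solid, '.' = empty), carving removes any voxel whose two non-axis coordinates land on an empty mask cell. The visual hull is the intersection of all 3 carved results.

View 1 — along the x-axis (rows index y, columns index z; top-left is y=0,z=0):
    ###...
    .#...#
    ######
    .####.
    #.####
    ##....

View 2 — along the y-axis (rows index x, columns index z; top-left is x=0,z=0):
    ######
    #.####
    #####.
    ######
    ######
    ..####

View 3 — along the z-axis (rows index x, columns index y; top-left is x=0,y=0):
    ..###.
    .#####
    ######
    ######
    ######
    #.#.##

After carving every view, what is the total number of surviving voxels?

start: 6×6×6 = 216 voxels
after view 1 [x-axis, 22 of 36 cells solid] → remaining = 132
after view 2 [y-axis, 32 of 36 cells solid] → remaining = 115
after view 3 [z-axis, 30 of 36 cells solid] → remaining = 102

102 voxels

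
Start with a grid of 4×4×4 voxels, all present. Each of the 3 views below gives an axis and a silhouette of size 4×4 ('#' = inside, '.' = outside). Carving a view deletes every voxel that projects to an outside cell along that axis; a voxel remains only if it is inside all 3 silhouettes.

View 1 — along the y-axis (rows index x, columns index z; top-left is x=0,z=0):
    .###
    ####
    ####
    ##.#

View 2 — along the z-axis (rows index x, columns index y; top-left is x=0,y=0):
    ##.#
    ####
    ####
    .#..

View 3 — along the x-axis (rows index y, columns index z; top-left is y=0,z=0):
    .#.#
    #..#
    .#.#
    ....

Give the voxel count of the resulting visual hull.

voxel count = 17

initial block: 4^3 = 64
V1 y: intersect with XZ mask (14 set) -- 56 left
V2 z: intersect with XY mask (12 set) -- 44 left
V3 x: intersect with YZ mask (6 set) -- 17 left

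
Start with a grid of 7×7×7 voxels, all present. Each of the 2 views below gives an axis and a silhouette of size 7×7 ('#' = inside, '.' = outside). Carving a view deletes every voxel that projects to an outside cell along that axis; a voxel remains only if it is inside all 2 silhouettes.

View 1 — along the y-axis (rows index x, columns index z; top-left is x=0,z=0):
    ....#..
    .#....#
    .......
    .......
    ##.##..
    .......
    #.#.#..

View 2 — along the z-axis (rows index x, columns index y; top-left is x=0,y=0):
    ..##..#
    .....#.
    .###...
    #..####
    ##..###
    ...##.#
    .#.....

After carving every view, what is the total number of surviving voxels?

initial block: 7^3 = 343
step 1: project along y, AND mask (10/49) → |grid| = 70
step 2: project along z, AND mask (21/49) → |grid| = 28

28 voxels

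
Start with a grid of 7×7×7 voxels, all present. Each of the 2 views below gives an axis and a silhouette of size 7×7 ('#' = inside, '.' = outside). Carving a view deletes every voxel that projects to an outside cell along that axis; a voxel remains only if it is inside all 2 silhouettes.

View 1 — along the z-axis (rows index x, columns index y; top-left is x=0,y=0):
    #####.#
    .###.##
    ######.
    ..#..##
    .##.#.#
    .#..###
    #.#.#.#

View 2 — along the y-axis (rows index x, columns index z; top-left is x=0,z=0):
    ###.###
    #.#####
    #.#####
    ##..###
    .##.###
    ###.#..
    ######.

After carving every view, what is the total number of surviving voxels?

|visual hull| = 177

start: 7×7×7 = 343 voxels
step 1: project along z, AND mask (32/49) → |grid| = 224
step 2: project along y, AND mask (38/49) → |grid| = 177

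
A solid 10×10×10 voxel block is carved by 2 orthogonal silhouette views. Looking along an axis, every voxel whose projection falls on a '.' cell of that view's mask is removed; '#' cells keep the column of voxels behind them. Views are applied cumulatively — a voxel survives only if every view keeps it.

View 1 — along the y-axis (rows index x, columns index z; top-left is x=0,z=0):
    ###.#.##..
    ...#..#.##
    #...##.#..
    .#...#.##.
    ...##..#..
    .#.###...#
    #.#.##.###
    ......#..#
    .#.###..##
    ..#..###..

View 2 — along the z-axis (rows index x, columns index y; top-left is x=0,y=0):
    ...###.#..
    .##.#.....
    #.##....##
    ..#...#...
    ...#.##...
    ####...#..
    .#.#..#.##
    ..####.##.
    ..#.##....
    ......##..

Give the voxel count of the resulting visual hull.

voxel count = 171

initial block: 10^3 = 1000
[1] y-view keeps 45 columns → grid now 450
[2] z-view keeps 38 columns → grid now 171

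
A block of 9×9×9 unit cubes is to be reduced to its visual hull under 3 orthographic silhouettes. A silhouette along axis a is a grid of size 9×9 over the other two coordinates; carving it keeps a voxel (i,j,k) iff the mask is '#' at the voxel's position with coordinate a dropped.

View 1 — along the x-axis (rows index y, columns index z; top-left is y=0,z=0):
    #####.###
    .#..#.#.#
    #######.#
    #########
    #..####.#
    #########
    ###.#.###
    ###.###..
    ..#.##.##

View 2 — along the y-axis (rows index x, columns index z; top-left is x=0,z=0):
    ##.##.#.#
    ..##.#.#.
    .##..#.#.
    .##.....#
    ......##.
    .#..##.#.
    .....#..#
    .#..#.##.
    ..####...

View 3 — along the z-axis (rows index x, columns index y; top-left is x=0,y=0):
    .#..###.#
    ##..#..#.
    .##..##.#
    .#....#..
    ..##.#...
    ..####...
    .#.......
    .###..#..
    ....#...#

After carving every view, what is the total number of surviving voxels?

remaining voxels: 87

initial block: 9^3 = 729
V1 x: intersect with YZ mask (62 set) -- 558 left
V2 y: intersect with XZ mask (33 set) -- 224 left
V3 z: intersect with XY mask (30 set) -- 87 left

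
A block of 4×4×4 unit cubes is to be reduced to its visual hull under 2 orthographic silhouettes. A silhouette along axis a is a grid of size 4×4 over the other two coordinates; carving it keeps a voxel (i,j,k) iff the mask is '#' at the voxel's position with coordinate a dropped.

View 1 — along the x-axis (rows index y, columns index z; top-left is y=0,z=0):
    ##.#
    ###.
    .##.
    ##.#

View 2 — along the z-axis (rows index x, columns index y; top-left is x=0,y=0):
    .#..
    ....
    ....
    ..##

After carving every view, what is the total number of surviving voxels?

8 voxels

start: 4×4×4 = 64 voxels
  1. axis=0 (YZ plane), |mask|=11  ⇒  voxels=44
  2. axis=2 (XY plane), |mask|=3  ⇒  voxels=8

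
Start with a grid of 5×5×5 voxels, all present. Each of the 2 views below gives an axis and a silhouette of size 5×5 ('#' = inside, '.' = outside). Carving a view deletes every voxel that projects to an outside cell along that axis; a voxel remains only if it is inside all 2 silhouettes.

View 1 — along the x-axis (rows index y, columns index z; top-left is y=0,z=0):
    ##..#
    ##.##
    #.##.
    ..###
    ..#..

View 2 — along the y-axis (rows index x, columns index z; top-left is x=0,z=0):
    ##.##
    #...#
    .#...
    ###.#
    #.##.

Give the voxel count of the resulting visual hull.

|visual hull| = 39

initial block: 5^3 = 125
carve view 1 (along x, YZ-mask fill 14/25): 70 voxels remain
carve view 2 (along y, XZ-mask fill 14/25): 39 voxels remain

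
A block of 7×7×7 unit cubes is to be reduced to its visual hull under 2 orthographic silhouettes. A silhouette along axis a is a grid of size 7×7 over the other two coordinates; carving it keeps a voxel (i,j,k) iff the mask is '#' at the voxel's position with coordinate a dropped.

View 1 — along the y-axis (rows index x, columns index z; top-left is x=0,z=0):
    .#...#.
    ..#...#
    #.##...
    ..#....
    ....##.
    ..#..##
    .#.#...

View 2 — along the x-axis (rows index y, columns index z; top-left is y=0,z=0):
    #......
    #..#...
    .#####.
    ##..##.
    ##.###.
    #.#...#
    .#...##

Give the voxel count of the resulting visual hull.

|visual hull| = 46

start: 7×7×7 = 343 voxels
step 1: project along y, AND mask (15/49) → |grid| = 105
step 2: project along x, AND mask (23/49) → |grid| = 46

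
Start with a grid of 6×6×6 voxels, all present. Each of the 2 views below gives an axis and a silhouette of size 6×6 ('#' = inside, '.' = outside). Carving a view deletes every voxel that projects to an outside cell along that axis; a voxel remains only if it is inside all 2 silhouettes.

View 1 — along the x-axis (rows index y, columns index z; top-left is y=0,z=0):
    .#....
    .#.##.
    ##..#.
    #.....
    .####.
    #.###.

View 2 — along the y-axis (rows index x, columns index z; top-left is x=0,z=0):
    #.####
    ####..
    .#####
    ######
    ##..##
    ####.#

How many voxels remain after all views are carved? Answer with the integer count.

before carving: 216 voxels (6×6×6)
V1 x: intersect with YZ mask (16 set) -- 96 left
V2 y: intersect with XZ mask (29 set) -- 76 left

voxel count = 76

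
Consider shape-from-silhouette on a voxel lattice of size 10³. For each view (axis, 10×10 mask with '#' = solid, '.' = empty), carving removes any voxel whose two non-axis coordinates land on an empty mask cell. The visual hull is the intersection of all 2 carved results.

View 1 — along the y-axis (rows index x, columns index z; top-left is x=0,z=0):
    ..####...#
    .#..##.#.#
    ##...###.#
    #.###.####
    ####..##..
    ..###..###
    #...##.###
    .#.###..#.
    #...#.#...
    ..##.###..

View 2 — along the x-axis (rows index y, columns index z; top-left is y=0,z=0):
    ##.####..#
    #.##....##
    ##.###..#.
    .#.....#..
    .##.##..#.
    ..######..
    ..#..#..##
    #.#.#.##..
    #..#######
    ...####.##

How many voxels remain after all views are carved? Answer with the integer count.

full grid |V| = 1000
step 1: project along y, AND mask (55/100) → |grid| = 550
step 2: project along x, AND mask (54/100) → |grid| = 300

|visual hull| = 300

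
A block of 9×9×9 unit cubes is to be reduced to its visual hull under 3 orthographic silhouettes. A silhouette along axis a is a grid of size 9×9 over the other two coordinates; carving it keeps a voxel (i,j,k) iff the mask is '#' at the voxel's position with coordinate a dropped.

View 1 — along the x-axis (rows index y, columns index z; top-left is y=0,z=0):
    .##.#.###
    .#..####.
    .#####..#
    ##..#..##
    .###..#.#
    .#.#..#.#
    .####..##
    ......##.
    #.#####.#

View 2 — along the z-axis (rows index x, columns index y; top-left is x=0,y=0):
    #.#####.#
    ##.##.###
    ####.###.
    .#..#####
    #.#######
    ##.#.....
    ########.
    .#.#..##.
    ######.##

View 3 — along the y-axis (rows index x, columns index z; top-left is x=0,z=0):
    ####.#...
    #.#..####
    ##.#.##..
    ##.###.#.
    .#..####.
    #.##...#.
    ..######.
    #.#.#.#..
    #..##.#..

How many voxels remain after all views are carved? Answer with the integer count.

voxel count = 152

before carving: 729 voxels (9×9×9)
[1] x-view keeps 46 columns → grid now 414
[2] z-view keeps 58 columns → grid now 292
[3] y-view keeps 45 columns → grid now 152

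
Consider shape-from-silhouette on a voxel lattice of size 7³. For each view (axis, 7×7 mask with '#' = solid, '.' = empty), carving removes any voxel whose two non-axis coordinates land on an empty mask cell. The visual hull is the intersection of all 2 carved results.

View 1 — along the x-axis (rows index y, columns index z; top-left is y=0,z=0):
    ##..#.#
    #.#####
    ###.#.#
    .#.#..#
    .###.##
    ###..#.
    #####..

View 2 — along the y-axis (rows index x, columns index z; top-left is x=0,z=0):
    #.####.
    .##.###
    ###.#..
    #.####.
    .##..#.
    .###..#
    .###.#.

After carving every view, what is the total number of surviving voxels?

full grid |V| = 343
[1] x-view keeps 32 columns → grid now 224
[2] y-view keeps 30 columns → grid now 137

voxel count = 137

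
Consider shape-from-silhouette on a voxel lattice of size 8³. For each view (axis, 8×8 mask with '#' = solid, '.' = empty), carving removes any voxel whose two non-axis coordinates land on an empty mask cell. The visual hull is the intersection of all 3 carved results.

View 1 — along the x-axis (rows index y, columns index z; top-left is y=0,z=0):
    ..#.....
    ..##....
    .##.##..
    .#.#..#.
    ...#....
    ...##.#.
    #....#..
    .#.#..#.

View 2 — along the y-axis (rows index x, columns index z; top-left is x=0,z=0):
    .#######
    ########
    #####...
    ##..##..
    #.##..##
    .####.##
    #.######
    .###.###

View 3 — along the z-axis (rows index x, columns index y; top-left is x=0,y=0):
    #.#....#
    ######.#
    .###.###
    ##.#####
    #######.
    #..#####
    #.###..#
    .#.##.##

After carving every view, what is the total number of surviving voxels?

82 voxels

full grid |V| = 512
after view 1 [x-axis, 19 of 64 cells solid] → remaining = 152
after view 2 [y-axis, 48 of 64 cells solid] → remaining = 119
after view 3 [z-axis, 46 of 64 cells solid] → remaining = 82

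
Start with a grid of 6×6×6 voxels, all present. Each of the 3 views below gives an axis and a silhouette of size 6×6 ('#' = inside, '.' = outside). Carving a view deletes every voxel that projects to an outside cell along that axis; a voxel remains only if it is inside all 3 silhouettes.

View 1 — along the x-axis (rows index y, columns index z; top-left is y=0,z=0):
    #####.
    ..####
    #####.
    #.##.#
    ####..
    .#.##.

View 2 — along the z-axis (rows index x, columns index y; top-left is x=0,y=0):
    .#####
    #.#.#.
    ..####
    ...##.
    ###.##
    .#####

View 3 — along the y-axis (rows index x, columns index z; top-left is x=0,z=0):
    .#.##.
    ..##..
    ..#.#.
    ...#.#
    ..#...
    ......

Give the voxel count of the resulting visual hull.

29 voxels

before carving: 216 voxels (6×6×6)
after view 1 [x-axis, 25 of 36 cells solid] → remaining = 150
after view 2 [z-axis, 24 of 36 cells solid] → remaining = 99
after view 3 [y-axis, 10 of 36 cells solid] → remaining = 29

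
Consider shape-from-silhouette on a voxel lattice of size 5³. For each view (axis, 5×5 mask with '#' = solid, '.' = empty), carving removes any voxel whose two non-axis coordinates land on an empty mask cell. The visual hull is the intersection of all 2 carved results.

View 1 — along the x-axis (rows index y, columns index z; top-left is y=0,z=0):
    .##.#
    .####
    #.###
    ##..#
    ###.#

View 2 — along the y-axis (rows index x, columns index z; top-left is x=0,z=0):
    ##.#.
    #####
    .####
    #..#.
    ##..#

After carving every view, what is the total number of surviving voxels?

remaining voxels: 59

full grid |V| = 125
carve view 1 (along x, YZ-mask fill 18/25): 90 voxels remain
carve view 2 (along y, XZ-mask fill 17/25): 59 voxels remain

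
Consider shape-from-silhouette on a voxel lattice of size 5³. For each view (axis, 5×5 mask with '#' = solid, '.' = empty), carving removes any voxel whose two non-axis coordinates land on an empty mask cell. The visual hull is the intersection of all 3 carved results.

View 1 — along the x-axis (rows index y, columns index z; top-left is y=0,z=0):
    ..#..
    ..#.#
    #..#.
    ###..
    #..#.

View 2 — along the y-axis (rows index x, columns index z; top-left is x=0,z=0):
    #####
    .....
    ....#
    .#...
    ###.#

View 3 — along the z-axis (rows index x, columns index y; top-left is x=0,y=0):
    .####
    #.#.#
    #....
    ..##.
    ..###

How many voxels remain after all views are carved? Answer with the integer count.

|visual hull| = 15

start: 5×5×5 = 125 voxels
after view 1 [x-axis, 10 of 25 cells solid] → remaining = 50
after view 2 [y-axis, 11 of 25 cells solid] → remaining = 20
after view 3 [z-axis, 13 of 25 cells solid] → remaining = 15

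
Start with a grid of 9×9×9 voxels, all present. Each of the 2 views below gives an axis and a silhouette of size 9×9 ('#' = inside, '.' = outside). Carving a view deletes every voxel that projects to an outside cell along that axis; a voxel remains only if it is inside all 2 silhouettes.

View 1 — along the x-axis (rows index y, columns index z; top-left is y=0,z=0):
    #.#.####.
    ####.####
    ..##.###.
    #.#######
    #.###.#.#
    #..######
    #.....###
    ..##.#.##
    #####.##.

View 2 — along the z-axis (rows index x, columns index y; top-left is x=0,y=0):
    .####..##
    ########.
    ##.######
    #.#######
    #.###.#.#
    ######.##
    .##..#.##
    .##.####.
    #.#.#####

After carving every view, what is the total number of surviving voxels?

382 voxels

before carving: 729 voxels (9×9×9)
after view 1 [x-axis, 56 of 81 cells solid] → remaining = 504
after view 2 [z-axis, 62 of 81 cells solid] → remaining = 382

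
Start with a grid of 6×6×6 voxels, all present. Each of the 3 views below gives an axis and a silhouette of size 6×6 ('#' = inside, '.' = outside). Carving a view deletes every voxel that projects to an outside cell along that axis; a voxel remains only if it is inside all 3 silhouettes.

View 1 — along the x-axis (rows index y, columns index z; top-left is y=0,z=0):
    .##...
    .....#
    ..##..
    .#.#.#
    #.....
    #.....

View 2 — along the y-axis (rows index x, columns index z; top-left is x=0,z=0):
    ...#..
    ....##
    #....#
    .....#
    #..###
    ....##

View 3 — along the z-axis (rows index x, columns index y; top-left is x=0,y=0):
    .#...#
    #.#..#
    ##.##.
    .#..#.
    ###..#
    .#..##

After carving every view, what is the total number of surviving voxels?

remaining voxels: 8

full grid |V| = 216
[1] x-view keeps 10 columns → grid now 60
[2] y-view keeps 12 columns → grid now 18
[3] z-view keeps 18 columns → grid now 8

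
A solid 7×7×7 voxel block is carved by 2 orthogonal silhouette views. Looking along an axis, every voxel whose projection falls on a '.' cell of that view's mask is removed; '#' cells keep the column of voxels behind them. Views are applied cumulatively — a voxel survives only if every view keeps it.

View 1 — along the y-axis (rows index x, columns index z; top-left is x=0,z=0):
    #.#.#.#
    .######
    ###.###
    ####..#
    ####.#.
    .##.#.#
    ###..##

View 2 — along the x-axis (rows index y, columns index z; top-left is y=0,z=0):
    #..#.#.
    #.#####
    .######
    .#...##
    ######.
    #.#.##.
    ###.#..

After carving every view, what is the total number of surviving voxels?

|visual hull| = 158

start: 7×7×7 = 343 voxels
step 1: project along y, AND mask (35/49) → |grid| = 245
step 2: project along x, AND mask (32/49) → |grid| = 158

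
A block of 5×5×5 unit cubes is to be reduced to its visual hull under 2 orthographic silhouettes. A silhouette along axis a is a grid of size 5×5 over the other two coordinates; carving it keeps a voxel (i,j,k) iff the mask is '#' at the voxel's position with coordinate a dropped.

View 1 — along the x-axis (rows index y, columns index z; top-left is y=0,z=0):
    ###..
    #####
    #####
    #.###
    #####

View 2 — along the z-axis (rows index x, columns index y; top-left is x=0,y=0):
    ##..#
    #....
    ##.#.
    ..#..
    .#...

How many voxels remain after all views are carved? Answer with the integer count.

full grid |V| = 125
  1. axis=0 (YZ plane), |mask|=22  ⇒  voxels=110
  2. axis=2 (XY plane), |mask|=9  ⇒  voxels=38

|visual hull| = 38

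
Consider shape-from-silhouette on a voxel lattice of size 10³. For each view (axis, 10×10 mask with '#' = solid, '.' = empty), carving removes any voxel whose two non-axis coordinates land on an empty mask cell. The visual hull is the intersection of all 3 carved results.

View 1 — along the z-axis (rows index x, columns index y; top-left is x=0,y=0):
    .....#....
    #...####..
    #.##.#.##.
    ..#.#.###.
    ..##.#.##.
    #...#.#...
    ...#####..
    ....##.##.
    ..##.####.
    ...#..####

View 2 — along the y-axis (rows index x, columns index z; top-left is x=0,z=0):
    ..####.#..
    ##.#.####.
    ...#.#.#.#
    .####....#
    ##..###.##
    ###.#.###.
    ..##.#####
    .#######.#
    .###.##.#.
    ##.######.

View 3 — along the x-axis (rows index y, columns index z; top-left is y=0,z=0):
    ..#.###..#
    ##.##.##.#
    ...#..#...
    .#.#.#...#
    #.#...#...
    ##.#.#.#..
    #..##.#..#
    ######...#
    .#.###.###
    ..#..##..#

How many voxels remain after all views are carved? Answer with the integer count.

before carving: 1000 voxels (10×10×10)
step 1: project along z, AND mask (45/100) → |grid| = 450
step 2: project along y, AND mask (64/100) → |grid| = 288
step 3: project along x, AND mask (49/100) → |grid| = 146

voxel count = 146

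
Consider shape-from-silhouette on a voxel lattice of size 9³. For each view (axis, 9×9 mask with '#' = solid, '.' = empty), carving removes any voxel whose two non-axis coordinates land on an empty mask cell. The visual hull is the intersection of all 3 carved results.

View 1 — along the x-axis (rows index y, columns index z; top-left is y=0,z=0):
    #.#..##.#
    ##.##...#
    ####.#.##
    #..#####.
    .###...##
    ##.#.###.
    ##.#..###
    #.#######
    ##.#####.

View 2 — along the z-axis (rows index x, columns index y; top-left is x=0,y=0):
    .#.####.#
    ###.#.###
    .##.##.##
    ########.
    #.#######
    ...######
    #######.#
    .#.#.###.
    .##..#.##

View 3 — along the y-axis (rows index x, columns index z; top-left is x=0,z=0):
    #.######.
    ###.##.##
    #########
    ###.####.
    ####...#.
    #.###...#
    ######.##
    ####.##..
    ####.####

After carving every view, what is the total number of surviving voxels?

|visual hull| = 275

start: 9×9×9 = 729 voxels
step 1: project along x, AND mask (55/81) → |grid| = 495
step 2: project along z, AND mask (59/81) → |grid| = 363
step 3: project along y, AND mask (62/81) → |grid| = 275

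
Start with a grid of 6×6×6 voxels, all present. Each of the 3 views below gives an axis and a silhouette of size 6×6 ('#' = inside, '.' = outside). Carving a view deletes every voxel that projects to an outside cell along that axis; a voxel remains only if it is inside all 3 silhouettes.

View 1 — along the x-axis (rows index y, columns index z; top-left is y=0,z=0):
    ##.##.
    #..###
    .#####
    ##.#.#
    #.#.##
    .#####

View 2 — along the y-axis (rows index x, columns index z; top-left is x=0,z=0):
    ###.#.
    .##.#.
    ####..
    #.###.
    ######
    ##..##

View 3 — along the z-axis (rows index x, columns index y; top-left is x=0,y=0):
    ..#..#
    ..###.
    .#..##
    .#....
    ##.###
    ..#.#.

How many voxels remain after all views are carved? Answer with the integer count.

49 voxels

start: 6×6×6 = 216 voxels
[1] x-view keeps 26 columns → grid now 156
[2] y-view keeps 25 columns → grid now 105
[3] z-view keeps 16 columns → grid now 49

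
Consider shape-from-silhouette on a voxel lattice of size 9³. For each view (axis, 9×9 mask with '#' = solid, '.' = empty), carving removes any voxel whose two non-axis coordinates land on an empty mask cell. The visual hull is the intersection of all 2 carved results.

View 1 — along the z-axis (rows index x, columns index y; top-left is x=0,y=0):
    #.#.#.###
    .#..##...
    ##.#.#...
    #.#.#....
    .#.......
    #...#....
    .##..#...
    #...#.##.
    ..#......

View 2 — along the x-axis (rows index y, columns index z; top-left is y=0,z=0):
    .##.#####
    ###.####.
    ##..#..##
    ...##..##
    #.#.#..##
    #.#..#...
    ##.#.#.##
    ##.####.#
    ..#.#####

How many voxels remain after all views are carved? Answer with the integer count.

153 voxels

start: 9×9×9 = 729 voxels
carve view 1 (along z, XY-mask fill 27/81): 243 voxels remain
carve view 2 (along x, YZ-mask fill 50/81): 153 voxels remain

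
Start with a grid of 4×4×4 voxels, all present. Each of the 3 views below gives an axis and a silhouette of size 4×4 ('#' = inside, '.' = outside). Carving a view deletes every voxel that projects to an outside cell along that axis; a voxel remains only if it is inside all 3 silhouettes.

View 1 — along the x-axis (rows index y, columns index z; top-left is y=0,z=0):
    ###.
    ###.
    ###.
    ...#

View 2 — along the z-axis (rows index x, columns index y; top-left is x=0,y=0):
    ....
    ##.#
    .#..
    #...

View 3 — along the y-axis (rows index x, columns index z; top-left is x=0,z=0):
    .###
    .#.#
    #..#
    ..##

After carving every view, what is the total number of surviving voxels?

5 voxels

before carving: 64 voxels (4×4×4)
[1] x-view keeps 10 columns → grid now 40
[2] z-view keeps 5 columns → grid now 13
[3] y-view keeps 9 columns → grid now 5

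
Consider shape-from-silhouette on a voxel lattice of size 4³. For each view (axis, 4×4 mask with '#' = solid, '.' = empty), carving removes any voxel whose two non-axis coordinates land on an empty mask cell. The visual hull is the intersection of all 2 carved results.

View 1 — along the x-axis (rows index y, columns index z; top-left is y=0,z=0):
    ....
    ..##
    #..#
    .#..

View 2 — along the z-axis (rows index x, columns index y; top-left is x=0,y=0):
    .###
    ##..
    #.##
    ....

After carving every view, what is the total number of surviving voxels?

remaining voxels: 10

before carving: 64 voxels (4×4×4)
after view 1 [x-axis, 5 of 16 cells solid] → remaining = 20
after view 2 [z-axis, 8 of 16 cells solid] → remaining = 10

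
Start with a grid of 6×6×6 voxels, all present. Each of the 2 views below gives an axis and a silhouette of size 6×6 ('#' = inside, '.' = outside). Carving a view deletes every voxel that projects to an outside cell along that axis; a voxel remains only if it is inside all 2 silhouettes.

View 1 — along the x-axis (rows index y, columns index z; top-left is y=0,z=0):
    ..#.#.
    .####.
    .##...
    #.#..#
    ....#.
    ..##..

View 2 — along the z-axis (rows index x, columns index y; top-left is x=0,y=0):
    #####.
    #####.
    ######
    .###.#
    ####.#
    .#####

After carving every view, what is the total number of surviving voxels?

voxel count = 74

start: 6×6×6 = 216 voxels
carve view 1 (along x, YZ-mask fill 14/36): 84 voxels remain
carve view 2 (along z, XY-mask fill 30/36): 74 voxels remain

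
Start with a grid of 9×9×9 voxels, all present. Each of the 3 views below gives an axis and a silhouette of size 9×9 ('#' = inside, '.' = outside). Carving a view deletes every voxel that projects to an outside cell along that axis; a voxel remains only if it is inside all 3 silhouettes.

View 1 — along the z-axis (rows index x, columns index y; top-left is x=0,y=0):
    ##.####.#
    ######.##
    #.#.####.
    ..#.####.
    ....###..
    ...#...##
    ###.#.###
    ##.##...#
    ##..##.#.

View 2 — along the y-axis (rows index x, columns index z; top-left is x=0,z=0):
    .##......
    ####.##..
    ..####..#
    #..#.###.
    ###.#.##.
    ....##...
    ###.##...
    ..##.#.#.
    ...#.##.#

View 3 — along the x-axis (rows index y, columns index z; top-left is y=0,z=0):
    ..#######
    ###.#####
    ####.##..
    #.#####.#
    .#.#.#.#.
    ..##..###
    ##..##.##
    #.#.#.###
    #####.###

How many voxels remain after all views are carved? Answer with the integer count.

initial block: 9^3 = 729
[1] z-view keeps 49 columns → grid now 441
[2] y-view keeps 39 columns → grid now 216
[3] x-view keeps 57 columns → grid now 146

146 voxels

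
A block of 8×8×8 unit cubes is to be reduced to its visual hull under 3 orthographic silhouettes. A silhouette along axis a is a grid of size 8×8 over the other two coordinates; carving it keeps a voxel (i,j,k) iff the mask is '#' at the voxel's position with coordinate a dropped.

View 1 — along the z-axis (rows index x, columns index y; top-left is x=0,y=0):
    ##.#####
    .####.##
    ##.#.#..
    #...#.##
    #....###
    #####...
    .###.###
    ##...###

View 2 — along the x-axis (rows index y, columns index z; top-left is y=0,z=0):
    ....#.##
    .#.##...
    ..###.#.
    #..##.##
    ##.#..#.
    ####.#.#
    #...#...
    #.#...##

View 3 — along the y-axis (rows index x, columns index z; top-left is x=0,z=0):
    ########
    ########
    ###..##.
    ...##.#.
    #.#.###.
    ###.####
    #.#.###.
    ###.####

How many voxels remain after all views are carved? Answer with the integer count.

119 voxels

start: 8×8×8 = 512 voxels
carve view 1 (along z, XY-mask fill 41/64): 328 voxels remain
carve view 2 (along x, YZ-mask fill 31/64): 155 voxels remain
carve view 3 (along y, XZ-mask fill 48/64): 119 voxels remain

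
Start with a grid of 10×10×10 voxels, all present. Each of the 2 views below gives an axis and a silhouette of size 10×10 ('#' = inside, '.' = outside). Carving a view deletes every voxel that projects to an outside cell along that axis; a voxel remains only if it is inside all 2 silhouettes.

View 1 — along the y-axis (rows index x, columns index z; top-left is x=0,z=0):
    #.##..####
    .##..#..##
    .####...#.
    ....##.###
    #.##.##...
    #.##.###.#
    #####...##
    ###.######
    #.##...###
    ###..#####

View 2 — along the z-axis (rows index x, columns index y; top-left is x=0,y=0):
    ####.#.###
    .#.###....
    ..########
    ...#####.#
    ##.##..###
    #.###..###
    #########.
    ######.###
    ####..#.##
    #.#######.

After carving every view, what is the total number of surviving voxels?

start: 10×10×10 = 1000 voxels
  1. axis=1 (XZ plane), |mask|=64  ⇒  voxels=640
  2. axis=2 (XY plane), |mask|=73  ⇒  voxels=480

voxel count = 480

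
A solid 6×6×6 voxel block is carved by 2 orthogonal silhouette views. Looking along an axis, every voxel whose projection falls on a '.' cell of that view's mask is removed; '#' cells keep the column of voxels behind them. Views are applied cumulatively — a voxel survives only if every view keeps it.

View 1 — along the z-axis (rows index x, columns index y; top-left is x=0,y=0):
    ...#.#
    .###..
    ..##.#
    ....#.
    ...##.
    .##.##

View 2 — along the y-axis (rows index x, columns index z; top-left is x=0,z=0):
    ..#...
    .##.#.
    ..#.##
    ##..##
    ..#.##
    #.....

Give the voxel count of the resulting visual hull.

initial block: 6^3 = 216
  1. axis=2 (XY plane), |mask|=15  ⇒  voxels=90
  2. axis=1 (XZ plane), |mask|=15  ⇒  voxels=34

remaining voxels: 34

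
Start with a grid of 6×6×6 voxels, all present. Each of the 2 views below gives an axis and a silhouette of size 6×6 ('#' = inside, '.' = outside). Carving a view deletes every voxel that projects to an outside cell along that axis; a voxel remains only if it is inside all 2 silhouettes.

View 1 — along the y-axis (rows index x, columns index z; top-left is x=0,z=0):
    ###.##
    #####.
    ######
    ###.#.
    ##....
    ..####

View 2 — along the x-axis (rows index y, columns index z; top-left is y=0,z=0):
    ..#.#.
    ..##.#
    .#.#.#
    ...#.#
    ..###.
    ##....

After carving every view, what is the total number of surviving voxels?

61 voxels

start: 6×6×6 = 216 voxels
V1 y: intersect with XZ mask (26 set) -- 156 left
V2 x: intersect with YZ mask (15 set) -- 61 left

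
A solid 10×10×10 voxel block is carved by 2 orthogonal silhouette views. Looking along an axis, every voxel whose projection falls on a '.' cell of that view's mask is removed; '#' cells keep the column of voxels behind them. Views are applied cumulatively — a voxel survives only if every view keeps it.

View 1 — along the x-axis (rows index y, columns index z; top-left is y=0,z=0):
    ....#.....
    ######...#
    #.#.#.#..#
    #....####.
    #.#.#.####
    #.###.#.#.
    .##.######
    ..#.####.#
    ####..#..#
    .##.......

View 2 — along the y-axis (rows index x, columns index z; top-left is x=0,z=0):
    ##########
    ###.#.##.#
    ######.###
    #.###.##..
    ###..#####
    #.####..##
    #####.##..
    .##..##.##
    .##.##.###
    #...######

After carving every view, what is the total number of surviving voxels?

404 voxels

initial block: 10^3 = 1000
[1] x-view keeps 53 columns → grid now 530
[2] y-view keeps 74 columns → grid now 404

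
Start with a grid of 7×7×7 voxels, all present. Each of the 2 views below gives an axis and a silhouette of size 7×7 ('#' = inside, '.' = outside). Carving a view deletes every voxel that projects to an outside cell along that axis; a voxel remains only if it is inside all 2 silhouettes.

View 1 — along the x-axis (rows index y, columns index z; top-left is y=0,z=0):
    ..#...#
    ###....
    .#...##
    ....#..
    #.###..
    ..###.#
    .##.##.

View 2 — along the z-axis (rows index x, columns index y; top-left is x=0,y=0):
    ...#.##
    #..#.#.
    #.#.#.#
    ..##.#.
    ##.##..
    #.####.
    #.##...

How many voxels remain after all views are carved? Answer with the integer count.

start: 7×7×7 = 343 voxels
V1 x: intersect with YZ mask (21 set) -- 147 left
V2 z: intersect with XY mask (25 set) -- 67 left

67 voxels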